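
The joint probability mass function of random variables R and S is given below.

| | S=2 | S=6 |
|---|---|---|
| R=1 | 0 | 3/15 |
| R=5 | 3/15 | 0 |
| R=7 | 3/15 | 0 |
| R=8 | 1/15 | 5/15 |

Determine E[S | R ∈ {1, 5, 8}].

14/3

P(R ∈ {1, 5, 8}) = 4/5.
Σ S·P over the event = 6·(3/15) + 2·(3/15) + 2·(1/15) + 6·(5/15) = 56/15.
E[S | R ∈ {1, 5, 8}] = (56/15) / (4/5) = 14/3.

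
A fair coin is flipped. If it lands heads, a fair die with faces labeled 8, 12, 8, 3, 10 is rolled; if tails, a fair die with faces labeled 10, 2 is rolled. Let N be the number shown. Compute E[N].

71/10

E[N | heads] = (8+12+8+3+10)/5 = 41/5.
E[N | tails] = (10+2)/2 = 6.
By the law of total expectation,
E[N] = (1/2)·(41/5) + (1/2)·(6) = 71/10.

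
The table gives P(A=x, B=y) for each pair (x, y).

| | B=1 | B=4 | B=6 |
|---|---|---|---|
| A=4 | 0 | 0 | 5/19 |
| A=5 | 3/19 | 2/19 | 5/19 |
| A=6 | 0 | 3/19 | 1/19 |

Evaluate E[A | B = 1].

P(B = 1) = 3/19.
Σ A·P over the event = 5·(3/19) = 15/19.
E[A | B = 1] = (15/19) / (3/19) = 5.

5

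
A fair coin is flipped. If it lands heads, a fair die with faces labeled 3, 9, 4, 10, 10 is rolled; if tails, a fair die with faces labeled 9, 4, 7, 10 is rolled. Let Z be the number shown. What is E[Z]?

147/20

E[Z | heads] = (3+9+4+10+10)/5 = 36/5.
E[Z | tails] = (9+4+7+10)/4 = 15/2.
E[Z] = (1/2)·(36/5) + (1/2)·(15/2) = 147/20.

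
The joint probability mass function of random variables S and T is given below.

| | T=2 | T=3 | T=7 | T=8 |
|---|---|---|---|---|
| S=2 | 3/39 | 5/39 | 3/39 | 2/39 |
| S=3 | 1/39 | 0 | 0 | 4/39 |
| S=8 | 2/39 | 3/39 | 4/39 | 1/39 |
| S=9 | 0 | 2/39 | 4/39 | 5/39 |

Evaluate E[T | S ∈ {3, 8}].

P(S ∈ {3, 8}) = 5/13.
Σ T·P over the event = 2·(1/39) + 8·(4/39) + 2·(2/39) + 3·(3/39) + 7·(4/39) + 8·(1/39) = 83/39.
E[T | S ∈ {3, 8}] = (83/39) / (5/13) = 83/15.

83/15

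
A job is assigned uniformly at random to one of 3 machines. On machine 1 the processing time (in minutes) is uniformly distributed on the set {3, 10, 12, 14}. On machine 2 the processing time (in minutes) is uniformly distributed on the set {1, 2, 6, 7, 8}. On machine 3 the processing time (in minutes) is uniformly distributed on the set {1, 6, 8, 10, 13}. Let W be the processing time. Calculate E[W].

443/60

E[W | machine 1] = (3+10+12+14)/4 = 39/4.
E[W | machine 2] = (1+2+6+7+8)/5 = 24/5.
E[W | machine 3] = (1+6+8+10+13)/5 = 38/5.
E[W] = (1/3)·(39/4) + (1/3)·(24/5) + (1/3)·(38/5) = 443/60.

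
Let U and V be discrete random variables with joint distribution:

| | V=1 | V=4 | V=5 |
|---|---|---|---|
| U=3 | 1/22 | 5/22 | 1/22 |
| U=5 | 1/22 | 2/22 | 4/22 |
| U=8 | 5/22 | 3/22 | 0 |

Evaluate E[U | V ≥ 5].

P(V ≥ 5) = 5/22.
Σ U·P over the event = 3·(1/22) + 5·(4/22) = 23/22.
E[U | V ≥ 5] = (23/22) / (5/22) = 23/5.

23/5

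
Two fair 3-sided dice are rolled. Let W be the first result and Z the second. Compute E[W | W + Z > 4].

Outcomes with W + Z > 4: (2,3), (3,2), (3,3), each with probability 1/9.
E[W | W + Z > 4] = (2 + 3 + 3) / 3 = 8/3.

8/3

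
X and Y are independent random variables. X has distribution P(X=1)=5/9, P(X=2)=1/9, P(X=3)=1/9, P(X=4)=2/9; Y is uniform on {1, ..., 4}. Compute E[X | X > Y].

P(X > Y) = 1/4.
Summing X·P(x,y) over outcomes with X > Y gives 8/9.
E[X | X > Y] = (8/9) / (1/4) = 32/9.

32/9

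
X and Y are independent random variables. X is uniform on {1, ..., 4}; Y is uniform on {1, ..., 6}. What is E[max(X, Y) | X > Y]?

Outcomes with X > Y: (2,1), (3,1), (3,2), (4,1), (4,2), (4,3), each with probability 1/24.
E[max(X, Y) | X > Y] = (2 + 3 + 3 + 4 + 4 + 4) / 6 = 10/3.

10/3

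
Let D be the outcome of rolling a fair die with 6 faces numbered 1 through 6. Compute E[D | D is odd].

3

Given D is odd, D is equally likely to be any of {1, 3, 5}.
E[D | D is odd] = (1 + 3 + 5) / 3 = 3.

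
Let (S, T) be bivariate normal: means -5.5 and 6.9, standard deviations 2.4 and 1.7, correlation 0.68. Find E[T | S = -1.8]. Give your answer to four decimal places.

8.6822

E[T | S=x] = μ_T + ρ(σ_T/σ_S)(x − μ_S) for jointly normal variables.
E[T | S=-1.8] = 6.9 + (0.68)·(1.7/2.4)·(-1.8 − (-5.5)) = 6.9 + (0.48167)·(3.7) = 8.6822.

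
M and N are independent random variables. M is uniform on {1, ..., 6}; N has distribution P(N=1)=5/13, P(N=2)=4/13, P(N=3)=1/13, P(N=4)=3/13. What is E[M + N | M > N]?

31/5

P(M > N) = 25/39.
Summing (M+N)·P(x,y) over outcomes with M > N gives 155/39.
E[M + N | M > N] = (155/39) / (25/39) = 31/5.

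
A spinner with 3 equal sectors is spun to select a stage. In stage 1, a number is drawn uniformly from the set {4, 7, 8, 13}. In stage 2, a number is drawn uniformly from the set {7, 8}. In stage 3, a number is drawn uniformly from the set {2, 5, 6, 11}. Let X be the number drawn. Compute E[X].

43/6

E[X | stage 1] = (4+7+8+13)/4 = 8.
E[X | stage 2] = (7+8)/2 = 15/2.
E[X | stage 3] = (2+5+6+11)/4 = 6.
E[X] = (1/3)·(8) + (1/3)·(15/2) + (1/3)·(6) = 43/6.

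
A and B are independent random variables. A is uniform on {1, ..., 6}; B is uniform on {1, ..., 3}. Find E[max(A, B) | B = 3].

Outcomes with B = 3: (1,3), (2,3), (3,3), (4,3), (5,3), (6,3), each with probability 1/18.
E[max(A, B) | B = 3] = (3 + 3 + 3 + 4 + 5 + 6) / 6 = 4.

4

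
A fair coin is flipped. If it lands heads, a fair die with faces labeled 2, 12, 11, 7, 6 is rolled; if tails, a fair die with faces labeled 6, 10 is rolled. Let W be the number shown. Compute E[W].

E[W | heads] = (2+12+11+7+6)/5 = 38/5.
E[W | tails] = (6+10)/2 = 8.
By the law of total expectation,
E[W] = (1/2)·(38/5) + (1/2)·(8) = 39/5.

39/5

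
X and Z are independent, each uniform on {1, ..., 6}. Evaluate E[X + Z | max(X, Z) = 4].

44/7

P(max(X, Z) = 4) = 7/36.
Summing (X+Z)·P(x,y) over outcomes with max(X, Z) = 4 gives 11/9.
E[X + Z | max(X, Z) = 4] = (11/9) / (7/36) = 44/7.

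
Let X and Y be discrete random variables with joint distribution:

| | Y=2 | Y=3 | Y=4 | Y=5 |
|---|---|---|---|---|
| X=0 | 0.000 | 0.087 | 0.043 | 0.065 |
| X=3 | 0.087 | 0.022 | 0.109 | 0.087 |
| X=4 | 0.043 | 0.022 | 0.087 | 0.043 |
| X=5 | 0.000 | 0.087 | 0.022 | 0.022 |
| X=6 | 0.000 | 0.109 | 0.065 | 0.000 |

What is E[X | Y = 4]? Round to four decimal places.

3.6043

P(Y = 4) = 0.326.
Σ X·P over the event = 0·(0.043) + 3·(0.109) + 4·(0.087) + 5·(0.022) + 6·(0.065) = 1.175.
E[X | Y = 4] = (1.175) / (0.326) = 3.6043.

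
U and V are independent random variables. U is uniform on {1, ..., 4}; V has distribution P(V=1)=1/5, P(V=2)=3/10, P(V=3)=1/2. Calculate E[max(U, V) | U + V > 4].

79/23

P(U + V > 4) = 23/40.
Summing max(U,V)·P(x,y) over outcomes with U + V > 4 gives 79/40.
E[max(U, V) | U + V > 4] = (79/40) / (23/40) = 79/23.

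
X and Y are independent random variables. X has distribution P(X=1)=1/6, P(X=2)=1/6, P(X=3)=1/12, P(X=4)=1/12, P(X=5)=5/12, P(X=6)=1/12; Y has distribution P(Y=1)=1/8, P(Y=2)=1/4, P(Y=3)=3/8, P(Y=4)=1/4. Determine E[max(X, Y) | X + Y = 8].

5

P(X + Y = 8) = 19/96.
Summing max(X,Y)·P(x,y) over outcomes with X + Y = 8 gives 95/96.
E[max(X, Y) | X + Y = 8] = (95/96) / (19/96) = 5.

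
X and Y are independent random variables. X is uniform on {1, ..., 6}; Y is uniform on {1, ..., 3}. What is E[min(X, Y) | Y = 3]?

5/2

Outcomes with Y = 3: (1,3), (2,3), (3,3), (4,3), (5,3), (6,3), each with probability 1/18.
E[min(X, Y) | Y = 3] = (1 + 2 + 3 + 3 + 3 + 3) / 6 = 5/2.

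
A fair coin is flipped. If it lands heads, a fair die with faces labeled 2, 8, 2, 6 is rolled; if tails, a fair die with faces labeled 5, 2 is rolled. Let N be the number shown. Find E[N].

E[N | heads] = (2+8+2+6)/4 = 9/2.
E[N | tails] = (5+2)/2 = 7/2.
E[N] = (1/2)·(9/2) + (1/2)·(7/2) = 4.

4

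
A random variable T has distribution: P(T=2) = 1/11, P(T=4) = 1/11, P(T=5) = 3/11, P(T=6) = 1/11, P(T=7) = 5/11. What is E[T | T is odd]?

P(T is odd) = 8/11.
Σ over the event: 5·3/11 + 7·5/11 = 50/11.
E[T | T is odd] = (50/11) / (8/11) = 25/4.

25/4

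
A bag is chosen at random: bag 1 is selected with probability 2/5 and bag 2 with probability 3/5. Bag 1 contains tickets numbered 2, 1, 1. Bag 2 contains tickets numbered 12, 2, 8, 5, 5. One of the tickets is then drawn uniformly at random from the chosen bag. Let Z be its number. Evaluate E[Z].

E[Z | bag 1] = (2+1+1)/3 = 4/3.
E[Z | bag 2] = (12+2+8+5+5)/5 = 32/5.
E[Z] = (2/5)·(4/3) + (3/5)·(32/5) = 328/75.

328/75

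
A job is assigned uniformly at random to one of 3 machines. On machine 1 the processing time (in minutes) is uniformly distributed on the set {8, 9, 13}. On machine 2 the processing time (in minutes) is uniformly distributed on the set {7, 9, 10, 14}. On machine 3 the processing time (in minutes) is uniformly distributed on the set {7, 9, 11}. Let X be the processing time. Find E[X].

E[X | machine 1] = (8+9+13)/3 = 10.
E[X | machine 2] = (7+9+10+14)/4 = 10.
E[X | machine 3] = (7+9+11)/3 = 9.
By the law of total expectation,
E[X] = (1/3)·(10) + (1/3)·(10) + (1/3)·(9) = 29/3.

29/3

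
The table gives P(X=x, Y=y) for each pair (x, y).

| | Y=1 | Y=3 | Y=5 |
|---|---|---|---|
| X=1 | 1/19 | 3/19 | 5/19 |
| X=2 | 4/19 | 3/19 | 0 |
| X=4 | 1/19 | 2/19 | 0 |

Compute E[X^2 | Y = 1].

P(Y = 1) = 6/19.
Σ X^2·P over the event = 1·(1/19) + 4·(4/19) + 16·(1/19) = 33/19.
E[X^2 | Y = 1] = (33/19) / (6/19) = 11/2.

11/2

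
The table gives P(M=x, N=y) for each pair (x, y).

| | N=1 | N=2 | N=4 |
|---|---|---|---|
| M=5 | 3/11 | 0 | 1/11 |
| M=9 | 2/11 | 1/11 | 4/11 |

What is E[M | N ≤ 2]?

7

P(N ≤ 2) = 6/11.
Summing M·P(M=x,N=y) over the conditioning event gives 42/11.
E[M | N ≤ 2] = (42/11) / (6/11) = 7.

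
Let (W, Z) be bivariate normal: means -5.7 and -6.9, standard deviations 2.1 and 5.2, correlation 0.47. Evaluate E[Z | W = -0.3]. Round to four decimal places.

-0.6154

The regression of Z on W has slope ρ·σ_Z/σ_W and passes through (μ_W, μ_Z).
E[Z | W=-0.3] = -6.9 + (0.47)·(5.2/2.1)·(-0.3 − (-5.7)) = -6.9 + (1.16381)·(5.4) = -0.6154.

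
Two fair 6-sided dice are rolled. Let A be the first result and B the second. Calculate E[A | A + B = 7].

7/2

P(A + B = 7) = 1/6.
Summing A·P(x,y) over outcomes with A + B = 7 gives 7/12.
E[A | A + B = 7] = (7/12) / (1/6) = 7/2.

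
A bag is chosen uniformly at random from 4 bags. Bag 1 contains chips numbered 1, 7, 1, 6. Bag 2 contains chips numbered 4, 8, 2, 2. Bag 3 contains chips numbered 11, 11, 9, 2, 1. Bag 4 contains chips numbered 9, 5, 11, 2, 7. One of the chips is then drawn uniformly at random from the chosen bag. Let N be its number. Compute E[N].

427/80

E[N | bag 1] = (1+7+1+6)/4 = 15/4.
E[N | bag 2] = (4+8+2+2)/4 = 4.
E[N | bag 3] = (11+11+9+2+1)/5 = 34/5.
E[N | bag 4] = (9+5+11+2+7)/5 = 34/5.
By the law of total expectation,
E[N] = (1/4)·(15/4) + (1/4)·(4) + (1/4)·(34/5) + (1/4)·(34/5) = 427/80.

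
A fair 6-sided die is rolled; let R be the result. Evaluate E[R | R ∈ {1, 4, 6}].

P(R ∈ {1, 4, 6}) = 1/2.
Σ over the event: 1·1/6 + 4·1/6 + 6·1/6 = 11/6.
E[R | R ∈ {1, 4, 6}] = (11/6) / (1/2) = 11/3.

11/3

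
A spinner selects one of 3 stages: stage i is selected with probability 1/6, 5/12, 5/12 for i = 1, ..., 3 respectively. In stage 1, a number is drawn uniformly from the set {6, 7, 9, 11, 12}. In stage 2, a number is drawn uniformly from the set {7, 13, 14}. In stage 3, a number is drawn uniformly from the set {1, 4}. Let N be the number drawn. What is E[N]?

523/72

E[N | stage 1] = (6+7+9+11+12)/5 = 9.
E[N | stage 2] = (7+13+14)/3 = 34/3.
E[N | stage 3] = (1+4)/2 = 5/2.
E[N] = (1/6)·(9) + (5/12)·(34/3) + (5/12)·(5/2) = 523/72.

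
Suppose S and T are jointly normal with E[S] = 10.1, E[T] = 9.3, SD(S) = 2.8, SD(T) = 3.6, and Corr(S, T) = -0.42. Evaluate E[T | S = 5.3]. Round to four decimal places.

11.8920

E[T | S=x] = μ_T + ρ(σ_T/σ_S)(x − μ_S) for jointly normal variables.
E[T | S=5.3] = 9.3 + (-0.42)·(3.6/2.8)·(5.3 − (10.1)) = 9.3 + (-0.54)·(-4.8) = 11.8920.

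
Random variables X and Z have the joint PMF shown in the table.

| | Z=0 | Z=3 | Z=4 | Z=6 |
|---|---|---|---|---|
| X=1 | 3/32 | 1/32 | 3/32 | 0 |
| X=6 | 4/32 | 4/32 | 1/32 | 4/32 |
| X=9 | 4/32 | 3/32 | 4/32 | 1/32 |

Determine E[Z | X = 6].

40/13

P(X = 6) = 13/32.
Σ Z·P over the event = 0·(4/32) + 3·(4/32) + 4·(1/32) + 6·(4/32) = 5/4.
E[Z | X = 6] = (5/4) / (13/32) = 40/13.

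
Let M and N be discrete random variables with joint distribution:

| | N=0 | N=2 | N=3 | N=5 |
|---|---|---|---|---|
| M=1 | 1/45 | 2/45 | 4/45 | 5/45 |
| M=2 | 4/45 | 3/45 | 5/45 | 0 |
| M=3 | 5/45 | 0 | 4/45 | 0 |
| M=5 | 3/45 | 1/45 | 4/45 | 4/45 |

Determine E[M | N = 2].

13/6

P(N = 2) = 2/15.
Σ M·P over the event = 1·(2/45) + 2·(3/45) + 5·(1/45) = 13/45.
E[M | N = 2] = (13/45) / (2/15) = 13/6.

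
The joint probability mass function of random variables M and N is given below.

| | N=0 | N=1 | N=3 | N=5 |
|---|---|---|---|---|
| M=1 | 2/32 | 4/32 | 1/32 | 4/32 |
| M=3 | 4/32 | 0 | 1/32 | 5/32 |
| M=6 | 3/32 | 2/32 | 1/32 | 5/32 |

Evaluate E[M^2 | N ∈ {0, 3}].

P(N ∈ {0, 3}) = 3/8.
Σ M^2·P over the event = 1·(2/32) + 1·(1/32) + 9·(4/32) + 9·(1/32) + 36·(3/32) + 36·(1/32) = 6.
E[M^2 | N ∈ {0, 3}] = (6) / (3/8) = 16.

16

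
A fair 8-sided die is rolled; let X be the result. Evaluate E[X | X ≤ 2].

Given X ≤ 2, X is equally likely to be any of {1, 2}.
E[X | X ≤ 2] = (1 + 2) / 2 = 3/2.

3/2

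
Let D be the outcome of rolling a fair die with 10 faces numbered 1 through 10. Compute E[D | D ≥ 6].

8

Given D ≥ 6, D is equally likely to be any of {6, 7, 8, 9, 10}.
E[D | D ≥ 6] = (6 + 7 + 8 + 9 + 10) / 5 = 8.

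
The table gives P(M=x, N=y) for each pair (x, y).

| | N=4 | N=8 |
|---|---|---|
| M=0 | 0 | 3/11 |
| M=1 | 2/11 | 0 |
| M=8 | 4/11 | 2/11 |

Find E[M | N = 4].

17/3

P(N = 4) = 6/11.
Summing M·P(M=x,N=y) over the conditioning event gives 34/11.
E[M | N = 4] = (34/11) / (6/11) = 17/3.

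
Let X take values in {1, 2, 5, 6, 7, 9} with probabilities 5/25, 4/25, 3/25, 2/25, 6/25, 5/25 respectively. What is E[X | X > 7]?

P(X > 7) = 1/5.
Σ over the event: 9·1/5 = 9/5.
E[X | X > 7] = (9/5) / (1/5) = 9.

9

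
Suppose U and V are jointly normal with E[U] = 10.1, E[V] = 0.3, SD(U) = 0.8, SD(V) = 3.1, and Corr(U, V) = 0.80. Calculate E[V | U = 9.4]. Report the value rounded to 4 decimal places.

-1.8700

For a bivariate normal, E[V | U=x] = μ_V + ρ·(σ_V/σ_U)·(x − μ_U).
E[V | U=9.4] = 0.3 + (0.80)·(3.1/0.8)·(9.4 − (10.1)) = 0.3 + (3.1)·(-0.7) = -1.8700.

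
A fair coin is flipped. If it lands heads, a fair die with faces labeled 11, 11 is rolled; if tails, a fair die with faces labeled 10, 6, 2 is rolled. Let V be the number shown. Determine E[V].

17/2

E[V | heads] = (11+11)/2 = 11.
E[V | tails] = (10+6+2)/3 = 6.
By the law of total expectation,
E[V] = (1/2)·(11) + (1/2)·(6) = 17/2.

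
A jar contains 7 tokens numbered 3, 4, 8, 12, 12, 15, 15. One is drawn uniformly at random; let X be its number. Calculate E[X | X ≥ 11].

P(X ≥ 11) = 4/7.
Σ over the event: 12·2/7 + 15·2/7 = 54/7.
E[X | X ≥ 11] = (54/7) / (4/7) = 27/2.

27/2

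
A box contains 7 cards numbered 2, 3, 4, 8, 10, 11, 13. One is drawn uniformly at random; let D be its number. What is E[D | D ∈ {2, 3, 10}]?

5

P(D ∈ {2, 3, 10}) = 3/7.
Σ over the event: 2·1/7 + 3·1/7 + 10·1/7 = 15/7.
E[D | D ∈ {2, 3, 10}] = (15/7) / (3/7) = 5.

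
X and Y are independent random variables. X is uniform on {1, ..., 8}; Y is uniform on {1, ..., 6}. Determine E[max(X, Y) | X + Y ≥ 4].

82/15

P(X + Y ≥ 4) = 15/16.
Summing max(X,Y)·P(x,y) over outcomes with X + Y ≥ 4 gives 41/8.
E[max(X, Y) | X + Y ≥ 4] = (41/8) / (15/16) = 82/15.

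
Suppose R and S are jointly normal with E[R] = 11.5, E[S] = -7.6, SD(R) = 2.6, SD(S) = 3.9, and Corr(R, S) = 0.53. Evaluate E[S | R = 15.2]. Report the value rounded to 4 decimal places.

-4.6585

E[S | R=x] = μ_S + ρ(σ_S/σ_R)(x − μ_R) for jointly normal variables.
E[S | R=15.2] = -7.6 + (0.53)·(3.9/2.6)·(15.2 − (11.5)) = -7.6 + (0.795)·(3.7) = -4.6585.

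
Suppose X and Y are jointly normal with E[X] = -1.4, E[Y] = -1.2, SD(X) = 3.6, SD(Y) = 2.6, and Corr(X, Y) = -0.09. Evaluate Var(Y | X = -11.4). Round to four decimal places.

For a bivariate normal, Var(Y | X=x) = σ_Y²(1 − ρ²).
Var(Y | X=-11.4) = (2.6)²·(1 − (-0.09)²) = 6.76·0.9919 = 6.7052.

6.7052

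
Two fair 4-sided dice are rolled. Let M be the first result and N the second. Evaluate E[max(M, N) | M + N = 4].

8/3

Outcomes with M + N = 4: (1,3), (2,2), (3,1), each with probability 1/16.
E[max(M, N) | M + N = 4] = (3 + 2 + 3) / 3 = 8/3.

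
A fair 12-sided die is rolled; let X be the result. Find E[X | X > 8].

Given X > 8, X is equally likely to be any of {9, 10, 11, 12}.
E[X | X > 8] = (9 + 10 + 11 + 12) / 4 = 21/2.

21/2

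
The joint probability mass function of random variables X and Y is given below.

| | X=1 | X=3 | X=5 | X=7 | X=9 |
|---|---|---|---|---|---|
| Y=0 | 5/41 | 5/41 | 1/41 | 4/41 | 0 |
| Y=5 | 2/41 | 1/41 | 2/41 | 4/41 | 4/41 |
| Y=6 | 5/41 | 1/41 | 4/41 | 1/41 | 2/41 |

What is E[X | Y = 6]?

53/13

P(Y = 6) = 13/41.
Σ X·P over the event = 1·(5/41) + 3·(1/41) + 5·(4/41) + 7·(1/41) + 9·(2/41) = 53/41.
E[X | Y = 6] = (53/41) / (13/41) = 53/13.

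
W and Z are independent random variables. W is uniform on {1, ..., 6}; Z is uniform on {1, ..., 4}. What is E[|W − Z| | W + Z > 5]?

P(W + Z > 5) = 7/12.
Summing |W−Z|·P(x,y) over outcomes with W + Z > 5 gives 5/4.
E[|W − Z| | W + Z > 5] = (5/4) / (7/12) = 15/7.

15/7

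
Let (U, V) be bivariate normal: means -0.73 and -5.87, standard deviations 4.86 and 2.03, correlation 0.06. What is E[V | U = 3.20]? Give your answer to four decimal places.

E[V | U=x] = μ_V + ρ(σ_V/σ_U)(x − μ_U) for jointly normal variables.
E[V | U=3.20] = -5.87 + (0.06)·(2.03/4.86)·(3.20 − (-0.73)) = -5.87 + (0.025062)·(3.93) = -5.7715.

-5.7715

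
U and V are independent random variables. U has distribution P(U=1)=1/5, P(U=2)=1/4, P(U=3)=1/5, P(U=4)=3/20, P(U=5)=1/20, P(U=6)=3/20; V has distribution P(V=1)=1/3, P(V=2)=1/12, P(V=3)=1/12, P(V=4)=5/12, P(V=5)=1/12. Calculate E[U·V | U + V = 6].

P(U + V = 6) = 1/6.
Summing UV·P(x,y) over outcomes with U + V = 6 gives 5/4.
E[U·V | U + V = 6] = (5/4) / (1/6) = 15/2.

15/2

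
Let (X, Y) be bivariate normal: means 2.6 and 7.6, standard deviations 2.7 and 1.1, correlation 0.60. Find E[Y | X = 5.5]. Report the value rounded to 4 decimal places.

8.3089

E[Y | X=x] = μ_Y + ρ(σ_Y/σ_X)(x − μ_X) for jointly normal variables.
E[Y | X=5.5] = 7.6 + (0.60)·(1.1/2.7)·(5.5 − (2.6)) = 7.6 + (0.24444)·(2.9) = 8.3089.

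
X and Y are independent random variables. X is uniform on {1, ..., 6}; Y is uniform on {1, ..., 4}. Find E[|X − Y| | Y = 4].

3/2

Outcomes with Y = 4: (1,4), (2,4), (3,4), (4,4), (5,4), (6,4), each with probability 1/24.
E[|X − Y| | Y = 4] = (3 + 2 + 1 + 0 + 1 + 2) / 6 = 3/2.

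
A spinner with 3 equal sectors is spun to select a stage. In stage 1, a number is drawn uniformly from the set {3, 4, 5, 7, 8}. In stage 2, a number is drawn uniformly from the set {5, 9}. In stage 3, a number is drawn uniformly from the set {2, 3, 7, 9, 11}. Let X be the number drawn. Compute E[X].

E[X | stage 1] = (3+4+5+7+8)/5 = 27/5.
E[X | stage 2] = (5+9)/2 = 7.
E[X | stage 3] = (2+3+7+9+11)/5 = 32/5.
By the law of total expectation,
E[X] = (1/3)·(27/5) + (1/3)·(7) + (1/3)·(32/5) = 94/15.

94/15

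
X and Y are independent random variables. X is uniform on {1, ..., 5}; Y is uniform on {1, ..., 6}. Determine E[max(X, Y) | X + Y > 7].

Outcomes with X + Y > 7: (2,6), (3,5), (3,6), (4,4), (4,5), (4,6), (5,3), (5,4), (5,5), (5,6), each with probability 1/30.
E[max(X, Y) | X + Y > 7] = (6 + 5 + 6 + 4 + 5 + 6 + 5 + 5 + 5 + 6) / 10 = 53/10.

53/10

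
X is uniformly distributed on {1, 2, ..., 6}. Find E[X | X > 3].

5

Given X > 3, X is equally likely to be any of {4, 5, 6}.
E[X | X > 3] = (4 + 5 + 6) / 3 = 5.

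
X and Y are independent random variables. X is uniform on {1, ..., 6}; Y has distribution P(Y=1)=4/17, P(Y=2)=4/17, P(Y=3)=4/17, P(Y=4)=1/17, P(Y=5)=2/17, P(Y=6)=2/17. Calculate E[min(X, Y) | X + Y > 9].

54/11

P(X + Y > 9) = 11/102.
Summing min(X,Y)·P(x,y) over outcomes with X + Y > 9 gives 9/17.
E[min(X, Y) | X + Y > 9] = (9/17) / (11/102) = 54/11.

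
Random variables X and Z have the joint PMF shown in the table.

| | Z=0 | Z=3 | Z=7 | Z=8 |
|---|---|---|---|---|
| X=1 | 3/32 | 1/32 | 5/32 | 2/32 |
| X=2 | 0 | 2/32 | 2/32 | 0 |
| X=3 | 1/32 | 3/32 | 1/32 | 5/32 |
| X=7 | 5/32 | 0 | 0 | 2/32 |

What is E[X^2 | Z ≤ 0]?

257/9

P(Z ≤ 0) = 9/32.
Σ X^2·P over the event = 1·(3/32) + 9·(1/32) + 49·(5/32) = 257/32.
E[X^2 | Z ≤ 0] = (257/32) / (9/32) = 257/9.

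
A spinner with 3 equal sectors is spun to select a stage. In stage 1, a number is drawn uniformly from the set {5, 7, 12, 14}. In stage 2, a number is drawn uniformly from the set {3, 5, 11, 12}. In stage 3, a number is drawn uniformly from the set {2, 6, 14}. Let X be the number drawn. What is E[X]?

295/36

E[X | stage 1] = (5+7+12+14)/4 = 19/2.
E[X | stage 2] = (3+5+11+12)/4 = 31/4.
E[X | stage 3] = (2+6+14)/3 = 22/3.
E[X] = (1/3)·(19/2) + (1/3)·(31/4) + (1/3)·(22/3) = 295/36.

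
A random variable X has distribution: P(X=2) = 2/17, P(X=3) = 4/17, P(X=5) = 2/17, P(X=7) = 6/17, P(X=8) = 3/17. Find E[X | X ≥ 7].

P(X ≥ 7) = 9/17.
Σ over the event: 7·6/17 + 8·3/17 = 66/17.
E[X | X ≥ 7] = (66/17) / (9/17) = 22/3.

22/3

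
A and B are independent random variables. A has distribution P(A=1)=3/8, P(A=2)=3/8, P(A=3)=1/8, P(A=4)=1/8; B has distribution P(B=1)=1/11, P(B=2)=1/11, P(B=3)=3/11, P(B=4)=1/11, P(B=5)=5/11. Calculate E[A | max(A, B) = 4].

36/13

P(max(A, B) = 4) = 13/88.
Summing A·P(x,y) over outcomes with max(A, B) = 4 gives 9/22.
E[A | max(A, B) = 4] = (9/22) / (13/88) = 36/13.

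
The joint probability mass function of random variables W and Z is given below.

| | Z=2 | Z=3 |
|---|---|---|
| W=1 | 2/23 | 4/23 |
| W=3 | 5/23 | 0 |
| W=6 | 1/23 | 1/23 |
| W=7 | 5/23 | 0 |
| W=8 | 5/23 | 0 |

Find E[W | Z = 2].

P(Z = 2) = 18/23.
Σ W·P over the event = 1·(2/23) + 3·(5/23) + 6·(1/23) + 7·(5/23) + 8·(5/23) = 98/23.
E[W | Z = 2] = (98/23) / (18/23) = 49/9.

49/9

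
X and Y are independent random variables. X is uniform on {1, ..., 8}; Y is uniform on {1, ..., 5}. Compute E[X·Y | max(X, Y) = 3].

Outcomes with max(X, Y) = 3: (1,3), (2,3), (3,1), (3,2), (3,3), each with probability 1/40.
E[X·Y | max(X, Y) = 3] = (3 + 6 + 3 + 6 + 9) / 5 = 27/5.

27/5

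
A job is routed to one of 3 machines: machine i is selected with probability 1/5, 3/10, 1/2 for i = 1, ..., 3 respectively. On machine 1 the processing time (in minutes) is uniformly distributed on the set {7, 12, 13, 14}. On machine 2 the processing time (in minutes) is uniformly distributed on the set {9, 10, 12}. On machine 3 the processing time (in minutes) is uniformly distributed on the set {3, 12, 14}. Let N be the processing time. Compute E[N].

E[N | machine 1] = (7+12+13+14)/4 = 23/2.
E[N | machine 2] = (9+10+12)/3 = 31/3.
E[N | machine 3] = (3+12+14)/3 = 29/3.
E[N] = (1/5)·(23/2) + (3/10)·(31/3) + (1/2)·(29/3) = 307/30.

307/30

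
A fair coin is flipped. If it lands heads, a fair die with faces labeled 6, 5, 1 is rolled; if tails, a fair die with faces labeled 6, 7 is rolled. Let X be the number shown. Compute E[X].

E[X | heads] = (6+5+1)/3 = 4.
E[X | tails] = (6+7)/2 = 13/2.
By the law of total expectation,
E[X] = (1/2)·(4) + (1/2)·(13/2) = 21/4.

21/4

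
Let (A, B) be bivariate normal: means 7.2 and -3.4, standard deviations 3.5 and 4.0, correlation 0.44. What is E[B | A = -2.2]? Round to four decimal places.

For a bivariate normal, E[B | A=x] = μ_B + ρ·(σ_B/σ_A)·(x − μ_A).
E[B | A=-2.2] = -3.4 + (0.44)·(4.0/3.5)·(-2.2 − (7.2)) = -3.4 + (0.50286)·(-9.4) = -8.1269.

-8.1269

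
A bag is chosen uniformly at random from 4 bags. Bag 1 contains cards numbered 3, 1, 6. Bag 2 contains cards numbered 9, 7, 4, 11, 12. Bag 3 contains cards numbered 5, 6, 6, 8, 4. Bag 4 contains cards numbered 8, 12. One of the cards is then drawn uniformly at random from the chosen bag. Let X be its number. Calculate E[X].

E[X | bag 1] = (3+1+6)/3 = 10/3.
E[X | bag 2] = (9+7+4+11+12)/5 = 43/5.
E[X | bag 3] = (5+6+6+8+4)/5 = 29/5.
E[X | bag 4] = (8+12)/2 = 10.
E[X] = (1/4)·(10/3) + (1/4)·(43/5) + (1/4)·(29/5) + (1/4)·(10) = 104/15.

104/15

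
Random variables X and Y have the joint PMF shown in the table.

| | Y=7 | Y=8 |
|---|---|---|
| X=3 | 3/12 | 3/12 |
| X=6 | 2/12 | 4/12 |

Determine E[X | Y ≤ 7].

21/5

P(Y ≤ 7) = 5/12.
Σ X·P over the event = 3·(3/12) + 6·(2/12) = 7/4.
E[X | Y ≤ 7] = (7/4) / (5/12) = 21/5.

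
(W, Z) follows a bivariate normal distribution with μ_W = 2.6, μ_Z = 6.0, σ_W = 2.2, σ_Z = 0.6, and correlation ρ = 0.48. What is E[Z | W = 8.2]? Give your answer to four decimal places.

6.7331

The regression of Z on W has slope ρ·σ_Z/σ_W and passes through (μ_W, μ_Z).
E[Z | W=8.2] = 6.0 + (0.48)·(0.6/2.2)·(8.2 − (2.6)) = 6.0 + (0.13091)·(5.6) = 6.7331.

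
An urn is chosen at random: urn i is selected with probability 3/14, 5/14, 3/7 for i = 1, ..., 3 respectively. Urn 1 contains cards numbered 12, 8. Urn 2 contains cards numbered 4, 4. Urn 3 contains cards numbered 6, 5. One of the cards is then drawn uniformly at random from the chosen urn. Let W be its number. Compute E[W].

83/14

E[W | urn 1] = (12+8)/2 = 10.
E[W | urn 2] = (4+4)/2 = 4.
E[W | urn 3] = (6+5)/2 = 11/2.
E[W] = (3/14)·(10) + (5/14)·(4) + (3/7)·(11/2) = 83/14.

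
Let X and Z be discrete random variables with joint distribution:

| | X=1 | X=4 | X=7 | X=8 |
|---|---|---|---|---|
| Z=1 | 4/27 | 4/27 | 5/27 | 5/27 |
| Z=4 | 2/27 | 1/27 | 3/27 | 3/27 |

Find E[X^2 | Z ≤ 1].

211/6

P(Z ≤ 1) = 2/3.
Σ X^2·P over the event = 1·(4/27) + 16·(4/27) + 49·(5/27) + 64·(5/27) = 211/9.
E[X^2 | Z ≤ 1] = (211/9) / (2/3) = 211/6.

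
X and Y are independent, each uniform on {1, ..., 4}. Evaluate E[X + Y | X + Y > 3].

P(X + Y > 3) = 13/16.
Summing (X+Y)·P(x,y) over outcomes with X + Y > 3 gives 9/2.
E[X + Y | X + Y > 3] = (9/2) / (13/16) = 72/13.

72/13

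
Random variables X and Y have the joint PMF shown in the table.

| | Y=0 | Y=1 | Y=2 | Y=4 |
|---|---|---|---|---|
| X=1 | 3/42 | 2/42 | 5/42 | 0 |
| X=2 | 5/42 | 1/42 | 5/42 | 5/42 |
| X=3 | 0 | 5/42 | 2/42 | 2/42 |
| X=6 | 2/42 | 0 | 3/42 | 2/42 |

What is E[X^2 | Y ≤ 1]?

P(Y ≤ 1) = 3/7.
Σ X^2·P over the event = 1·(3/42) + 1·(2/42) + 4·(5/42) + 4·(1/42) + 9·(5/42) + 36·(2/42) = 73/21.
E[X^2 | Y ≤ 1] = (73/21) / (3/7) = 73/9.

73/9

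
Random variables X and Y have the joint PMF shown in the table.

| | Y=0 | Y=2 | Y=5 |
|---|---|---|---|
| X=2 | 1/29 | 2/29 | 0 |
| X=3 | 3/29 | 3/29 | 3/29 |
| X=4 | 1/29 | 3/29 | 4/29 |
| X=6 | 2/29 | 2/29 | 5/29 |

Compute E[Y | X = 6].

P(X = 6) = 9/29.
Σ Y·P over the event = 0·(2/29) + 2·(2/29) + 5·(5/29) = 1.
E[Y | X = 6] = (1) / (9/29) = 29/9.

29/9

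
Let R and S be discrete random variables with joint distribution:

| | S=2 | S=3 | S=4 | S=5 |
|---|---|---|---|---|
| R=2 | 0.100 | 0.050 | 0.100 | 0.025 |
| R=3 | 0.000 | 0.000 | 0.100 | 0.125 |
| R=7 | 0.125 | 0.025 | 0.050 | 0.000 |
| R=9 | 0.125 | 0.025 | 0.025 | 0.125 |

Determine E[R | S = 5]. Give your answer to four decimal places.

5.6364

P(S = 5) = 0.275.
Σ R·P over the event = 2·(0.025) + 3·(0.125) + 9·(0.125) = 1.550.
E[R | S = 5] = (1.550) / (0.275) = 5.6364.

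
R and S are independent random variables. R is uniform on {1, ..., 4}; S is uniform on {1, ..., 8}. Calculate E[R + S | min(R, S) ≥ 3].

P(min(R, S) ≥ 3) = 3/8.
Summing (R+S)·P(x,y) over outcomes with min(R, S) ≥ 3 gives 27/8.
E[R + S | min(R, S) ≥ 3] = (27/8) / (3/8) = 9.

9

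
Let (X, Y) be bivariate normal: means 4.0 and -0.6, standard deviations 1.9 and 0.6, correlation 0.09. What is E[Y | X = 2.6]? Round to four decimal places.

-0.6398

E[Y | X=x] = μ_Y + ρ(σ_Y/σ_X)(x − μ_X) for jointly normal variables.
E[Y | X=2.6] = -0.6 + (0.09)·(0.6/1.9)·(2.6 − (4.0)) = -0.6 + (0.028421)·(-1.4) = -0.6398.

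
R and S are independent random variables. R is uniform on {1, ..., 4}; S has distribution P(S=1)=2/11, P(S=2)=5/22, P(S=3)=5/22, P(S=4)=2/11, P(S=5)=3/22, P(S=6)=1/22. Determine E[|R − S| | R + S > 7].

18/13

P(R + S > 7) = 13/88.
Summing |R−S|·P(x,y) over outcomes with R + S > 7 gives 9/44.
E[|R − S| | R + S > 7] = (9/44) / (13/88) = 18/13.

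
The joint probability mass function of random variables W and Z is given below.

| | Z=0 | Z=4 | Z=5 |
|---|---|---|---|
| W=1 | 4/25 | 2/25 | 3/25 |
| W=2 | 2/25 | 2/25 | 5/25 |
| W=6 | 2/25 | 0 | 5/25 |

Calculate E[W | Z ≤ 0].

5/2

P(Z ≤ 0) = 8/25.
Σ W·P over the event = 1·(4/25) + 2·(2/25) + 6·(2/25) = 4/5.
E[W | Z ≤ 0] = (4/5) / (8/25) = 5/2.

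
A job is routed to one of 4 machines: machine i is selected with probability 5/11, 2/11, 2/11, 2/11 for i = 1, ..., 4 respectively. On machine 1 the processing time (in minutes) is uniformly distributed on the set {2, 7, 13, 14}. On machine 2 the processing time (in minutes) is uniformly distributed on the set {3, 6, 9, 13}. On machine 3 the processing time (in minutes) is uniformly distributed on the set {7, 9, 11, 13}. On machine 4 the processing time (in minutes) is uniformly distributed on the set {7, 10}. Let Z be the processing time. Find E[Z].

195/22

E[Z | machine 1] = (2+7+13+14)/4 = 9.
E[Z | machine 2] = (3+6+9+13)/4 = 31/4.
E[Z | machine 3] = (7+9+11+13)/4 = 10.
E[Z | machine 4] = (7+10)/2 = 17/2.
E[Z] = (5/11)·(9) + (2/11)·(31/4) + (2/11)·(10) + (2/11)·(17/2) = 195/22.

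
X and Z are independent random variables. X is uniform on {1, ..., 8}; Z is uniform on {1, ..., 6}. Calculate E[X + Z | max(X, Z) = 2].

10/3

Outcomes with max(X, Z) = 2: (1,2), (2,1), (2,2), each with probability 1/48.
E[X + Z | max(X, Z) = 2] = (3 + 3 + 4) / 3 = 10/3.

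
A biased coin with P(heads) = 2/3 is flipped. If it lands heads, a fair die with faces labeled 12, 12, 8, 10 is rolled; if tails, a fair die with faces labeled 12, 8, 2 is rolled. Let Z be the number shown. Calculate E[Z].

E[Z | heads] = (12+12+8+10)/4 = 21/2.
E[Z | tails] = (12+8+2)/3 = 22/3.
By the law of total expectation,
E[Z] = (2/3)·(21/2) + (1/3)·(22/3) = 85/9.

85/9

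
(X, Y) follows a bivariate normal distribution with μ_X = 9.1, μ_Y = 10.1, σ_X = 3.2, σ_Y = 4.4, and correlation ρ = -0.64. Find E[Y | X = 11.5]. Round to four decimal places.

The regression of Y on X has slope ρ·σ_Y/σ_X and passes through (μ_X, μ_Y).
E[Y | X=11.5] = 10.1 + (-0.64)·(4.4/3.2)·(11.5 − (9.1)) = 10.1 + (-0.88)·(2.4) = 7.9880.

7.9880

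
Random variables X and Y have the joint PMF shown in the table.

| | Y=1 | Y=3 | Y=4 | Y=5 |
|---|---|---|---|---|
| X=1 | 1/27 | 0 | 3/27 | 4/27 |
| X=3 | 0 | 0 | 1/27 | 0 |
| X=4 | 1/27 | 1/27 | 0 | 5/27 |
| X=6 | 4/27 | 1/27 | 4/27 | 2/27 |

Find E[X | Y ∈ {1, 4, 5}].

19/5

P(Y ∈ {1, 4, 5}) = 25/27.
Summing X·P(X=x,Y=y) over the conditioning event gives 95/27.
E[X | Y ∈ {1, 4, 5}] = (95/27) / (25/27) = 19/5.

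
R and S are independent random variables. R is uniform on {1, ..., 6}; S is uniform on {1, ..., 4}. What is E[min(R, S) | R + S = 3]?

Outcomes with R + S = 3: (1,2), (2,1), each with probability 1/24.
E[min(R, S) | R + S = 3] = (1 + 1) / 2 = 1.

1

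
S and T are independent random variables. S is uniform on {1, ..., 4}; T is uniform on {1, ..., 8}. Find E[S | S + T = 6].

Outcomes with S + T = 6: (1,5), (2,4), (3,3), (4,2), each with probability 1/32.
E[S | S + T = 6] = (1 + 2 + 3 + 4) / 4 = 5/2.

5/2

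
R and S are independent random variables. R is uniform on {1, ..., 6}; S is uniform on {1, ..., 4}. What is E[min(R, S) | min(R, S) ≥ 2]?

41/15

P(min(R, S) ≥ 2) = 5/8.
Summing min(R,S)·P(x,y) over outcomes with min(R, S) ≥ 2 gives 41/24.
E[min(R, S) | min(R, S) ≥ 2] = (41/24) / (5/8) = 41/15.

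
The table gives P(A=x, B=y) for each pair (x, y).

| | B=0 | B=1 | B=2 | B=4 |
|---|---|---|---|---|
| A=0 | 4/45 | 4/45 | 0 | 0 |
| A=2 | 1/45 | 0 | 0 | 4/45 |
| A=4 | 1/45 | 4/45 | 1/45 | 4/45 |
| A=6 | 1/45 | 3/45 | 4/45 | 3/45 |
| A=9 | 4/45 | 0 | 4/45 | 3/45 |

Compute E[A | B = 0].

48/11

P(B = 0) = 11/45.
Σ A·P over the event = 0·(4/45) + 2·(1/45) + 4·(1/45) + 6·(1/45) + 9·(4/45) = 16/15.
E[A | B = 0] = (16/15) / (11/45) = 48/11.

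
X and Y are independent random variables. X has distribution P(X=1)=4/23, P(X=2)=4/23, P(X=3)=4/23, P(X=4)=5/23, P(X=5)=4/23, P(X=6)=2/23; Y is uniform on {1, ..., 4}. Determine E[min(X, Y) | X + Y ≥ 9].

P(X + Y ≥ 9) = 2/23.
Summing min(X,Y)·P(x,y) over outcomes with X + Y ≥ 9 gives 15/46.
E[min(X, Y) | X + Y ≥ 9] = (15/46) / (2/23) = 15/4.

15/4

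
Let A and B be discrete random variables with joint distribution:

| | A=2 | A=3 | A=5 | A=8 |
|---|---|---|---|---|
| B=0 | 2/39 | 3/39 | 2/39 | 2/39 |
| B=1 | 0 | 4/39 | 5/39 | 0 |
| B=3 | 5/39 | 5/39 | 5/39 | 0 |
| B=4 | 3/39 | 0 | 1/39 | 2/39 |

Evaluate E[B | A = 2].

P(A = 2) = 10/39.
Σ B·P over the event = 0·(2/39) + 3·(5/39) + 4·(3/39) = 9/13.
E[B | A = 2] = (9/13) / (10/39) = 27/10.

27/10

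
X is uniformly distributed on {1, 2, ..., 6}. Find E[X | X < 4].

Given X < 4, X is equally likely to be any of {1, 2, 3}.
E[X | X < 4] = (1 + 2 + 3) / 3 = 2.

2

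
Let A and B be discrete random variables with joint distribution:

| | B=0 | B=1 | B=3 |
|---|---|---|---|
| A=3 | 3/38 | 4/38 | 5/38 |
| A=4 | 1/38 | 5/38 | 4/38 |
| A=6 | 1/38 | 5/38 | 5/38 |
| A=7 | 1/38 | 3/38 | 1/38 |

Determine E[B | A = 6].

20/11

P(A = 6) = 11/38.
Σ B·P over the event = 0·(1/38) + 1·(5/38) + 3·(5/38) = 10/19.
E[B | A = 6] = (10/19) / (11/38) = 20/11.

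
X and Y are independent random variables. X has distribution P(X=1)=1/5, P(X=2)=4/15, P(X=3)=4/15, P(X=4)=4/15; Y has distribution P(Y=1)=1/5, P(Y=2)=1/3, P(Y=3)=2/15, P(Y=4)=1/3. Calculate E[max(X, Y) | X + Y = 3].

2

P(X + Y = 3) = 3/25.
Summing max(X,Y)·P(x,y) over outcomes with X + Y = 3 gives 6/25.
E[max(X, Y) | X + Y = 3] = (6/25) / (3/25) = 2.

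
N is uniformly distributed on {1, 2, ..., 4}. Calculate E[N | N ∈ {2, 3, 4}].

P(N ∈ {2, 3, 4}) = 3/4.
Σ over the event: 2·1/4 + 3·1/4 + 4·1/4 = 9/4.
E[N | N ∈ {2, 3, 4}] = (9/4) / (3/4) = 3.

3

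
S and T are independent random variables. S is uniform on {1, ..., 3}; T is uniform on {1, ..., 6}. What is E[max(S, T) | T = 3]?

3

Outcomes with T = 3: (1,3), (2,3), (3,3), each with probability 1/18.
E[max(S, T) | T = 3] = (3 + 3 + 3) / 3 = 3.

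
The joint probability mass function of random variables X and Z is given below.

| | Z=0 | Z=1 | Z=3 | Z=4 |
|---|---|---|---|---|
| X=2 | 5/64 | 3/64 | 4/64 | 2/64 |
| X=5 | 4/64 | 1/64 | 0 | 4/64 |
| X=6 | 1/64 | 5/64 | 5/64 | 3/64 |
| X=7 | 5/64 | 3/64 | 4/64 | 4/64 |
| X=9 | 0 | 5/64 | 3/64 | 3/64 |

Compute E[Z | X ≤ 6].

P(X ≤ 6) = 37/64.
Summing Z·P(X=x,Z=y) over the conditioning event gives 9/8.
E[Z | X ≤ 6] = (9/8) / (37/64) = 72/37.

72/37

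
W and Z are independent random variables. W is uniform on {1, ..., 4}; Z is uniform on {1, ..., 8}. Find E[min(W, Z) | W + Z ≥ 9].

3

Outcomes with W + Z ≥ 9: (1,8), (2,7), (2,8), (3,6), (3,7), (3,8), (4,5), (4,6), (4,7), (4,8), each with probability 1/32.
E[min(W, Z) | W + Z ≥ 9] = (1 + 2 + 2 + 3 + 3 + 3 + 4 + 4 + 4 + 4) / 10 = 3.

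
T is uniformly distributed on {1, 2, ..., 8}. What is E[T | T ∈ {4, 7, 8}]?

19/3

P(T ∈ {4, 7, 8}) = 3/8.
Σ over the event: 4·1/8 + 7·1/8 + 8·1/8 = 19/8.
E[T | T ∈ {4, 7, 8}] = (19/8) / (3/8) = 19/3.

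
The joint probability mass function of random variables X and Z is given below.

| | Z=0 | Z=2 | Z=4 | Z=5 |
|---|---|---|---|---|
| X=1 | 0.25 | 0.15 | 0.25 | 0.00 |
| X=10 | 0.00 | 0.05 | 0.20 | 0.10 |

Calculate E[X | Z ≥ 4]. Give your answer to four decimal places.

P(Z ≥ 4) = 0.55.
Σ X·P over the event = 1·(0.25) + 10·(0.20) + 10·(0.10) = 3.25.
E[X | Z ≥ 4] = (3.25) / (0.55) = 5.9091.

5.9091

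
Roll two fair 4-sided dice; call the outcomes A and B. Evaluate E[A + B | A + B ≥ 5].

Outcomes with A + B ≥ 5: (1,4), (2,3), (2,4), (3,2), (3,3), (3,4), (4,1), (4,2), (4,3), (4,4), each with probability 1/16.
E[A + B | A + B ≥ 5] = (5 + 5 + 6 + 5 + 6 + 7 + 5 + 6 + 7 + 8) / 10 = 6.

6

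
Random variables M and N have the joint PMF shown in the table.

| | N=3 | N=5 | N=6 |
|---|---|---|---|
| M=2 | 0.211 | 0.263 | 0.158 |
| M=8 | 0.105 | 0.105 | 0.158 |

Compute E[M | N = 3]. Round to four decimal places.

3.9937

P(N = 3) = 0.316.
Σ M·P over the event = 2·(0.211) + 8·(0.105) = 1.262.
E[M | N = 3] = (1.262) / (0.316) = 3.9937.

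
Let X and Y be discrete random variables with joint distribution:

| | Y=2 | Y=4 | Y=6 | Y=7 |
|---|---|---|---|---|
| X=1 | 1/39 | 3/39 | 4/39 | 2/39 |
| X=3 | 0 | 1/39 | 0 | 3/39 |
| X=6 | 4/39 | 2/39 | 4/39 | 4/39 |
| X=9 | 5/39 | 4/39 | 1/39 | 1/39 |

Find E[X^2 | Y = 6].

229/9

P(Y = 6) = 3/13.
Σ X^2·P over the event = 1·(4/39) + 36·(4/39) + 81·(1/39) = 229/39.
E[X^2 | Y = 6] = (229/39) / (3/13) = 229/9.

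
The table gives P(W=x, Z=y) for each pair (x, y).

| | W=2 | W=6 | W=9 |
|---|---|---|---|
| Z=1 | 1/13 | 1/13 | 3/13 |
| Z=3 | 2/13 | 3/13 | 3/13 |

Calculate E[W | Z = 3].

P(Z = 3) = 8/13.
Σ W·P over the event = 2·(2/13) + 6·(3/13) + 9·(3/13) = 49/13.
E[W | Z = 3] = (49/13) / (8/13) = 49/8.

49/8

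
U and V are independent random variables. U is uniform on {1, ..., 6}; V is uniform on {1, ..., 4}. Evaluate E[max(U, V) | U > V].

32/7

P(U > V) = 7/12.
Summing max(U,V)·P(x,y) over outcomes with U > V gives 8/3.
E[max(U, V) | U > V] = (8/3) / (7/12) = 32/7.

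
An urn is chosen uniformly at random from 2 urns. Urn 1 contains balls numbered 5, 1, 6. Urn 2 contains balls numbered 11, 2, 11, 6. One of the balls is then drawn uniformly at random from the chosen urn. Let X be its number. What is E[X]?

23/4

E[X | urn 1] = (5+1+6)/3 = 4.
E[X | urn 2] = (11+2+11+6)/4 = 15/2.
E[X] = (1/2)·(4) + (1/2)·(15/2) = 23/4.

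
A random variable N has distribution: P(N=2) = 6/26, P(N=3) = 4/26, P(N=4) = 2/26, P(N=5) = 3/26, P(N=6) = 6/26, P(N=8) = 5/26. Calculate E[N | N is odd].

P(N is odd) = 7/26.
Σ over the event: 3·2/13 + 5·3/26 = 27/26.
E[N | N is odd] = (27/26) / (7/26) = 27/7.

27/7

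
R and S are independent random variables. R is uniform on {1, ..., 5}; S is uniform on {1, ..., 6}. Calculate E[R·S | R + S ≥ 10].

79/3

P(R + S ≥ 10) = 1/10.
Summing RS·P(x,y) over outcomes with R + S ≥ 10 gives 79/30.
E[R·S | R + S ≥ 10] = (79/30) / (1/10) = 79/3.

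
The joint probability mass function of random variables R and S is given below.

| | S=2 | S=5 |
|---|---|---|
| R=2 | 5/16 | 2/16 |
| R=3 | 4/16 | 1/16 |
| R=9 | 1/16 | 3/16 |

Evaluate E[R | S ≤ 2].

31/10

P(S ≤ 2) = 5/8.
Σ R·P over the event = 2·(5/16) + 3·(4/16) + 9·(1/16) = 31/16.
E[R | S ≤ 2] = (31/16) / (5/8) = 31/10.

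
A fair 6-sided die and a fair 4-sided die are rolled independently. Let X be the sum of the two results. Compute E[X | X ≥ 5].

P(X ≥ 5) = 3/4.
Σ over the event: 5·1/6 + 6·1/6 + 7·1/6 + 8·1/8 + 9·1/12 + 10·1/24 = 31/6.
E[X | X ≥ 5] = (31/6) / (3/4) = 62/9.

62/9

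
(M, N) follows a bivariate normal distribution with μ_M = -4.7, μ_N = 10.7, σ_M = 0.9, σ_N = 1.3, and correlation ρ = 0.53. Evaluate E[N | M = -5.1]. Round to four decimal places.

The regression of N on M has slope ρ·σ_N/σ_M and passes through (μ_M, μ_N).
E[N | M=-5.1] = 10.7 + (0.53)·(1.3/0.9)·(-5.1 − (-4.7)) = 10.7 + (0.76556)·(-0.4) = 10.3938.

10.3938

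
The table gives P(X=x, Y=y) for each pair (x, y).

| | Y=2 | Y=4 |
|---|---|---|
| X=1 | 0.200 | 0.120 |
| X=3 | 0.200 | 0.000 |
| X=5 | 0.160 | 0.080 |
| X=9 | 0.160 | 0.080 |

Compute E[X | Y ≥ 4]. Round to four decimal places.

4.4286

P(Y ≥ 4) = 0.280.
Σ X·P over the event = 1·(0.120) + 5·(0.080) + 9·(0.080) = 1.240.
E[X | Y ≥ 4] = (1.240) / (0.280) = 4.4286.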